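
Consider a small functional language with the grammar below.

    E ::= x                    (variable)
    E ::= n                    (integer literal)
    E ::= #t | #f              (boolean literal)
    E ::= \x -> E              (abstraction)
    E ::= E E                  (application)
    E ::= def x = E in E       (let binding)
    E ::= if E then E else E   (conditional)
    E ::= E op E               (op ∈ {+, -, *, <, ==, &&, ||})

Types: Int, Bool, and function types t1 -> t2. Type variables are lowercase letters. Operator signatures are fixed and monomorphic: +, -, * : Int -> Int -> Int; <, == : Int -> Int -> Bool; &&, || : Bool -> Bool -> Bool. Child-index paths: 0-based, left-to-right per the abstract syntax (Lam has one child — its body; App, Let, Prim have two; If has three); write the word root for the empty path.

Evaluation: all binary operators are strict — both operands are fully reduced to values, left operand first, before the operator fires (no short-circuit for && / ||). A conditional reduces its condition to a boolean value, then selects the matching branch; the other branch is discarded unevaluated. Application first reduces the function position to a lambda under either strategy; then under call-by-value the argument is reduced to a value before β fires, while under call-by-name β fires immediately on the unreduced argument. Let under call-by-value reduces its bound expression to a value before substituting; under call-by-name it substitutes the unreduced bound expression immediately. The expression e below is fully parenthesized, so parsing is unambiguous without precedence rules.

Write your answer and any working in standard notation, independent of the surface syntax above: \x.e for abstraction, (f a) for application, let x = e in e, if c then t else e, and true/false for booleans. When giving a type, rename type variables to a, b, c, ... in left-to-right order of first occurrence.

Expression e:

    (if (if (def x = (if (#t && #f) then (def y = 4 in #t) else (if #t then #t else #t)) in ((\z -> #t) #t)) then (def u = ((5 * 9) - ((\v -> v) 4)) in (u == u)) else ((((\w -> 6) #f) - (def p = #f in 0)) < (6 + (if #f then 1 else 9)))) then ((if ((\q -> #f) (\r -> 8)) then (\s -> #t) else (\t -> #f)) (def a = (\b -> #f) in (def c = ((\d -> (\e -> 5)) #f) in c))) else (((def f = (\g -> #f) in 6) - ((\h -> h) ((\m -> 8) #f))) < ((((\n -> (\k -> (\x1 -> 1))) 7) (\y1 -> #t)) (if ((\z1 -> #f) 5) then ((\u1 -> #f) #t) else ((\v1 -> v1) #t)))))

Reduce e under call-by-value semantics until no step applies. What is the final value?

Working:
step 0: (if (if (let x = (if (true && false) then (let y = 4 in true) else (if true then true else true)) in ((\z.true) true)) then (let u = ((5 * 9) - ((\v.v) 4)) in (u == u)) else ((((\w.6) false) - (let p = false in 0)) < (6 + (if false then 1 else 9)))) then ((if ((\q.false) (\r.8)) then (\s.true) else (\t.false)) (let a = (\b.false) in (let c = ((\d.(\e.5)) false) in c))) else (((let f = (\g.false) in 6) - ((\h.h) ((\m.8) false))) < ((((\n.(\k.(\x1.1))) 7) (\y1.true)) (if ((\z1.false) 5) then ((\u1.false) true) else ((\v1.v1) true)))))
step 1: [delta@0.0.0.0] (if (if (let x = (if false then (let y = 4 in true) else (if true then true else true)) in ((\z.true) true)) then (let u = ((5 * 9) - ((\v.v) 4)) in (u == u)) else ((((\w.6) false) - (let p = false in 0)) < (6 + (if false then 1 else 9)))) then ((if ((\q.false) (\r.8)) then (\s.true) else (\t.false)) (let a = (\b.false) in (let c = ((\d.(\e.5)) false) in c))) else (((let f = (\g.false) in 6) - ((\h.h) ((\m.8) false))) < ((((\n.(\k.(\x1.1))) 7) (\y1.true)) (if ((\z1.false) 5) then ((\u1.false) true) else ((\v1.v1) true)))))
step 2: [if@0.0.0] (if (if (let x = (if true then true else true) in ((\z.true) true)) then (let u = ((5 * 9) - ((\v.v) 4)) in (u == u)) else ((((\w.6) false) - (let p = false in 0)) < (6 + (if false then 1 else 9)))) then ((if ((\q.false) (\r.8)) then (\s.true) else (\t.false)) (let a = (\b.false) in (let c = ((\d.(\e.5)) false) in c))) else (((let f = (\g.false) in 6) - ((\h.h) ((\m.8) false))) < ((((\n.(\k.(\x1.1))) 7) (\y1.true)) (if ((\z1.false) 5) then ((\u1.false) true) else ((\v1.v1) true)))))
step 3: [if@0.0.0] (if (if (let x = true in ((\z.true) true)) then (let u = ((5 * 9) - ((\v.v) 4)) in (u == u)) else ((((\w.6) false) - (let p = false in 0)) < (6 + (if false then 1 else 9)))) then ((if ((\q.false) (\r.8)) then (\s.true) else (\t.false)) (let a = (\b.false) in (let c = ((\d.(\e.5)) false) in c))) else (((let f = (\g.false) in 6) - ((\h.h) ((\m.8) false))) < ((((\n.(\k.(\x1.1))) 7) (\y1.true)) (if ((\z1.false) 5) then ((\u1.false) true) else ((\v1.v1) true)))))
step 4: [let@0.0] (if (if ((\z.true) true) then (let u = ((5 * 9) - ((\v.v) 4)) in (u == u)) else ((((\w.6) false) - (let p = false in 0)) < (6 + (if false then 1 else 9)))) then ((if ((\q.false) (\r.8)) then (\s.true) else (\t.false)) (let a = (\b.false) in (let c = ((\d.(\e.5)) false) in c))) else (((let f = (\g.false) in 6) - ((\h.h) ((\m.8) false))) < ((((\n.(\k.(\x1.1))) 7) (\y1.true)) (if ((\z1.false) 5) then ((\u1.false) true) else ((\v1.v1) true)))))
step 5: [beta@0.0] (if (if true then (let u = ((5 * 9) - ((\v.v) 4)) in (u == u)) else ((((\w.6) false) - (let p = false in 0)) < (6 + (if false then 1 else 9)))) then ((if ((\q.false) (\r.8)) then (\s.true) else (\t.false)) (let a = (\b.false) in (let c = ((\d.(\e.5)) false) in c))) else (((let f = (\g.false) in 6) - ((\h.h) ((\m.8) false))) < ((((\n.(\k.(\x1.1))) 7) (\y1.true)) (if ((\z1.false) 5) then ((\u1.false) true) else ((\v1.v1) true)))))
step 6: [if@0] (if (let u = ((5 * 9) - ((\v.v) 4)) in (u == u)) then ((if ((\q.false) (\r.8)) then (\s.true) else (\t.false)) (let a = (\b.false) in (let c = ((\d.(\e.5)) false) in c))) else (((let f = (\g.false) in 6) - ((\h.h) ((\m.8) false))) < ((((\n.(\k.(\x1.1))) 7) (\y1.true)) (if ((\z1.false) 5) then ((\u1.false) true) else ((\v1.v1) true)))))
step 7: [delta@0.0.0] (if (let u = (45 - ((\v.v) 4)) in (u == u)) then ((if ((\q.false) (\r.8)) then (\s.true) else (\t.false)) (let a = (\b.false) in (let c = ((\d.(\e.5)) false) in c))) else (((let f = (\g.false) in 6) - ((\h.h) ((\m.8) false))) < ((((\n.(\k.(\x1.1))) 7) (\y1.true)) (if ((\z1.false) 5) then ((\u1.false) true) else ((\v1.v1) true)))))
step 8: [beta@0.0.1] (if (let u = (45 - 4) in (u == u)) then ((if ((\q.false) (\r.8)) then (\s.true) else (\t.false)) (let a = (\b.false) in (let c = ((\d.(\e.5)) false) in c))) else (((let f = (\g.false) in 6) - ((\h.h) ((\m.8) false))) < ((((\n.(\k.(\x1.1))) 7) (\y1.true)) (if ((\z1.false) 5) then ((\u1.false) true) else ((\v1.v1) true)))))
step 9: [delta@0.0] (if (let u = 41 in (u == u)) then ((if ((\q.false) (\r.8)) then (\s.true) else (\t.false)) (let a = (\b.false) in (let c = ((\d.(\e.5)) false) in c))) else (((let f = (\g.false) in 6) - ((\h.h) ((\m.8) false))) < ((((\n.(\k.(\x1.1))) 7) (\y1.true)) (if ((\z1.false) 5) then ((\u1.false) true) else ((\v1.v1) true)))))
step 10: [let@0] (if (41 == 41) then ((if ((\q.false) (\r.8)) then (\s.true) else (\t.false)) (let a = (\b.false) in (let c = ((\d.(\e.5)) false) in c))) else (((let f = (\g.false) in 6) - ((\h.h) ((\m.8) false))) < ((((\n.(\k.(\x1.1))) 7) (\y1.true)) (if ((\z1.false) 5) then ((\u1.false) true) else ((\v1.v1) true)))))
step 11: [delta@0] (if true then ((if ((\q.false) (\r.8)) then (\s.true) else (\t.false)) (let a = (\b.false) in (let c = ((\d.(\e.5)) false) in c))) else (((let f = (\g.false) in 6) - ((\h.h) ((\m.8) false))) < ((((\n.(\k.(\x1.1))) 7) (\y1.true)) (if ((\z1.false) 5) then ((\u1.false) true) else ((\v1.v1) true)))))
step 12: [if@root] ((if ((\q.false) (\r.8)) then (\s.true) else (\t.false)) (let a = (\b.false) in (let c = ((\d.(\e.5)) false) in c)))
step 13: [beta@0.0] ((if false then (\s.true) else (\t.false)) (let a = (\b.false) in (let c = ((\d.(\e.5)) false) in c)))
step 14: [if@0] ((\t.false) (let a = (\b.false) in (let c = ((\d.(\e.5)) false) in c)))
step 15: [let@1] ((\t.false) (let c = ((\d.(\e.5)) false) in c))
step 16: [beta@1.0] ((\t.false) (let c = (\e.5) in c))
step 17: [let@1] ((\t.false) (\e.5))
step 18: [beta@root] false

Answer: false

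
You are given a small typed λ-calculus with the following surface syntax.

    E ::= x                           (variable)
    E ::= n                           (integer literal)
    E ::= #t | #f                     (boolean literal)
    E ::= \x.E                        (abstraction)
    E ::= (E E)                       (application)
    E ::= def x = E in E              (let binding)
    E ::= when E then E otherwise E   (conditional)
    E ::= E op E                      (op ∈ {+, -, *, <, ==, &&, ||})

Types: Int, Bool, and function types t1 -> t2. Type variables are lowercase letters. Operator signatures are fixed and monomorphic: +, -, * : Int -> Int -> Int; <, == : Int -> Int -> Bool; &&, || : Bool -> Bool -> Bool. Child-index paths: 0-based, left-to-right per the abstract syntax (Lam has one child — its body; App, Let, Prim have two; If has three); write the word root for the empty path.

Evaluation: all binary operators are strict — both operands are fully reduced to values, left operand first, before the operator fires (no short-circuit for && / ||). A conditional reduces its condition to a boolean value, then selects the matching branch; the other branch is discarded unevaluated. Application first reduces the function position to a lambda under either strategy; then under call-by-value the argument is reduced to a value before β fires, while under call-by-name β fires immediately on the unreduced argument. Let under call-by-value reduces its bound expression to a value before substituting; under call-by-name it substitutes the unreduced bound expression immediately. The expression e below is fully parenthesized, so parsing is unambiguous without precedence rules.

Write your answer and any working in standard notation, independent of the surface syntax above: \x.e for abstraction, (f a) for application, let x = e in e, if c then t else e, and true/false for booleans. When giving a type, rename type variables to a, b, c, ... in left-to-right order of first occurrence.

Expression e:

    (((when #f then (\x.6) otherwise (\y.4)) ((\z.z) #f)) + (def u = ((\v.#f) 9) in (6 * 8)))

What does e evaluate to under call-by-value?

Answer: 52

Derivation:
step 0: (((if false then (\x.6) else (\y.4)) ((\z.z) false)) + (let u = ((\v.false) 9) in (6 * 8)))
step 1: [if@0.0] (((\y.4) ((\z.z) false)) + (let u = ((\v.false) 9) in (6 * 8)))
step 2: [beta@0.1] (((\y.4) false) + (let u = ((\v.false) 9) in (6 * 8)))
step 3: [beta@0] (4 + (let u = ((\v.false) 9) in (6 * 8)))
step 4: [beta@1.0] (4 + (let u = false in (6 * 8)))
step 5: [let@1] (4 + (6 * 8))
step 6: [delta@1] (4 + 48)
step 7: [delta@root] 52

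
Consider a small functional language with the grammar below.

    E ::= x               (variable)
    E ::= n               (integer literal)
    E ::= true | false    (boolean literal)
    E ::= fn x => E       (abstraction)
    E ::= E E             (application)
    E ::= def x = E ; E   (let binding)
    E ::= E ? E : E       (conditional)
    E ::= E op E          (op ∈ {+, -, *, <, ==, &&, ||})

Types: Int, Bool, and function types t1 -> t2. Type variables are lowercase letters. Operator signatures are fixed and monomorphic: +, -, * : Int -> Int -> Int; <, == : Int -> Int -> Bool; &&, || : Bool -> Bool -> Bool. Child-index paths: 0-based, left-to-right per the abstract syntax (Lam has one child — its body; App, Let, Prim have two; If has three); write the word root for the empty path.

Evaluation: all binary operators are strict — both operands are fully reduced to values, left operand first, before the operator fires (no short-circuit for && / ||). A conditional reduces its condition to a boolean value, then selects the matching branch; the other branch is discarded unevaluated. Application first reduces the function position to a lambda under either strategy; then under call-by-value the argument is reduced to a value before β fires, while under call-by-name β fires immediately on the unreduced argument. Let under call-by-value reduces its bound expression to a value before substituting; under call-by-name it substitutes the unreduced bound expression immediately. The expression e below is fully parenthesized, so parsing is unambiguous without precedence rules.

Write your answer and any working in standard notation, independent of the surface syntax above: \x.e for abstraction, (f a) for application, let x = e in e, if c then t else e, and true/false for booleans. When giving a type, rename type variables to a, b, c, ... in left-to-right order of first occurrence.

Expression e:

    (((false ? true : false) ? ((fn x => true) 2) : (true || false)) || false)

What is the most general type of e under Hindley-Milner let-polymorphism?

Answer: Bool

Trace:
  unify Bool ~ Bool
  unify Bool ~ Bool
  unify Bool ~ Bool
\x._ : a -> Bool
  unify a -> Bool ~ Int -> b
  unify a ~ Int
  unify Bool ~ b
_ _ : Bool
  unify Bool ~ Bool
  unify Bool ~ Bool
  unify Bool ~ Bool
  unify Bool ~ Bool
  unify Bool ~ Bool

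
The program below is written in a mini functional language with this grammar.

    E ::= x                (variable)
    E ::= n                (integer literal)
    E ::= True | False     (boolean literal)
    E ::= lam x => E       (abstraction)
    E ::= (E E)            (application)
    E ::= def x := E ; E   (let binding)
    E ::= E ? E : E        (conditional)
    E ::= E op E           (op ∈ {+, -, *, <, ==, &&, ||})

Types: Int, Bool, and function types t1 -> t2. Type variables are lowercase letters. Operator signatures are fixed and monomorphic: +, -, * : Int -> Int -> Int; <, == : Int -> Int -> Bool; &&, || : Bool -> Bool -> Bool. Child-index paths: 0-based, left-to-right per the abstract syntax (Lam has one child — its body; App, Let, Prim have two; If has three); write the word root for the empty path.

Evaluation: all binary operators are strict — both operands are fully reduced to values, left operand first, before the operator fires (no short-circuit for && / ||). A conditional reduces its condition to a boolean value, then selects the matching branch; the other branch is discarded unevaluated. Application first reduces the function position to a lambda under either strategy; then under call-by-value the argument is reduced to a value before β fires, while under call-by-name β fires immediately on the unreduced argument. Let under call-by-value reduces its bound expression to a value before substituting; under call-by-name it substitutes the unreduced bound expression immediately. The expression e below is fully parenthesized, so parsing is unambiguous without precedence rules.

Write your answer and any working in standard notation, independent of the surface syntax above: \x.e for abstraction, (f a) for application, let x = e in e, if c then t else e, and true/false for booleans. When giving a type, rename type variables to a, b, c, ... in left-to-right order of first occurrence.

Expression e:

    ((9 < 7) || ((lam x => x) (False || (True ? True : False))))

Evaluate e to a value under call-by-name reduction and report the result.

Answer: true

Trace:
step 0: ((9 < 7) || ((\x.x) (false || (if true then true else false))))
step 1: [delta@0] (false || ((\x.x) (false || (if true then true else false))))
step 2: [beta@1] (false || (false || (if true then true else false)))
step 3: [if@1.1] (false || (false || true))
step 4: [delta@1] (false || true)
step 5: [delta@root] true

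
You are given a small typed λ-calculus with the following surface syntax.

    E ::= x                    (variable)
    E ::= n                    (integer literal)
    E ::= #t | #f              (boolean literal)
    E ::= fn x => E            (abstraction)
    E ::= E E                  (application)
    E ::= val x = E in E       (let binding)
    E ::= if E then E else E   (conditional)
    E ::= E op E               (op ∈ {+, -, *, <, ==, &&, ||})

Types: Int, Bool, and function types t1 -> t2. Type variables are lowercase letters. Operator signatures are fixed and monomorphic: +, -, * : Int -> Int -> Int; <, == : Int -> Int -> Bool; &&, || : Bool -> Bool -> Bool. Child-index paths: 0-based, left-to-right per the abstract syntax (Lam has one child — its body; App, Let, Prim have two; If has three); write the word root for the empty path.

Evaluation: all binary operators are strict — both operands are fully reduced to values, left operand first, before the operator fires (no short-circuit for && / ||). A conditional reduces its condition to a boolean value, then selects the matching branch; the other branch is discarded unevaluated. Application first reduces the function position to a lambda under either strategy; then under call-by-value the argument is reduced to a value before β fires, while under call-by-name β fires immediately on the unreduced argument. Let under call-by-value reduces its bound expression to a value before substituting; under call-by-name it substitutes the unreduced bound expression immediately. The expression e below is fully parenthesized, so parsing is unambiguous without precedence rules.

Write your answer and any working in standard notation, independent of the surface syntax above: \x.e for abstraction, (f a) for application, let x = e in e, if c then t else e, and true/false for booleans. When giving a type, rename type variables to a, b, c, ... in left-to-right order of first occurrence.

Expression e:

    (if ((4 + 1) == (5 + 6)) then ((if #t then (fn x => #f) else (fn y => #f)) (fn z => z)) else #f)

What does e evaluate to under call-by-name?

Answer: false

Trace:
step 0: (if ((4 + 1) == (5 + 6)) then ((if true then (\x.false) else (\y.false)) (\z.z)) else false)
step 1: [delta@0.0] (if (5 == (5 + 6)) then ((if true then (\x.false) else (\y.false)) (\z.z)) else false)
step 2: [delta@0.1] (if (5 == 11) then ((if true then (\x.false) else (\y.false)) (\z.z)) else false)
step 3: [delta@0] (if false then ((if true then (\x.false) else (\y.false)) (\z.z)) else false)
step 4: [if@root] false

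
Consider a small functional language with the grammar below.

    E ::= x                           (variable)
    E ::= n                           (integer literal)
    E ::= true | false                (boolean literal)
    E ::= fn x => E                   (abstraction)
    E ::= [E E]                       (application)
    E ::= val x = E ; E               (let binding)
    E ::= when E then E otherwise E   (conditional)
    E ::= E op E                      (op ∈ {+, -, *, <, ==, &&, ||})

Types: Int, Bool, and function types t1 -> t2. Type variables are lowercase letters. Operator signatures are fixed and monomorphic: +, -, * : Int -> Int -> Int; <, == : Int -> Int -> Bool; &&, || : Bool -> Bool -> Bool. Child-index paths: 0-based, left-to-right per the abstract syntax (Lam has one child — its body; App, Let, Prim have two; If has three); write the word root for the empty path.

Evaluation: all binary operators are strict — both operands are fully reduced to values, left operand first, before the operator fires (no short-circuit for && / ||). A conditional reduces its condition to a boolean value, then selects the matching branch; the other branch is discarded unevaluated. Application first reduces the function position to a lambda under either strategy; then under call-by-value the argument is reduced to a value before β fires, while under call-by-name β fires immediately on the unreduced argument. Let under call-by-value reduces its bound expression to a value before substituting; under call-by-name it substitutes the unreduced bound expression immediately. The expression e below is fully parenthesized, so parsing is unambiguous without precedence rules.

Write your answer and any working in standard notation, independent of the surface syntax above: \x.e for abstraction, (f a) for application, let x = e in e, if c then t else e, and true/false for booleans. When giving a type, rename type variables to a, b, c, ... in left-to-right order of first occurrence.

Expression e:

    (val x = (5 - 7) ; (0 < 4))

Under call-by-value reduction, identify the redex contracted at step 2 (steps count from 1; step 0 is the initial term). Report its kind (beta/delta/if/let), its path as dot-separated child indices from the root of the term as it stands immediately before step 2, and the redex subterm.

Working:
step 0: (let x = (5 - 7) in (0 < 4))
step 1: [delta@0] (let x = -2 in (0 < 4))
step 2: [let@root] (0 < 4)

Answer: let at root : (let x = -2 in (0 < 4))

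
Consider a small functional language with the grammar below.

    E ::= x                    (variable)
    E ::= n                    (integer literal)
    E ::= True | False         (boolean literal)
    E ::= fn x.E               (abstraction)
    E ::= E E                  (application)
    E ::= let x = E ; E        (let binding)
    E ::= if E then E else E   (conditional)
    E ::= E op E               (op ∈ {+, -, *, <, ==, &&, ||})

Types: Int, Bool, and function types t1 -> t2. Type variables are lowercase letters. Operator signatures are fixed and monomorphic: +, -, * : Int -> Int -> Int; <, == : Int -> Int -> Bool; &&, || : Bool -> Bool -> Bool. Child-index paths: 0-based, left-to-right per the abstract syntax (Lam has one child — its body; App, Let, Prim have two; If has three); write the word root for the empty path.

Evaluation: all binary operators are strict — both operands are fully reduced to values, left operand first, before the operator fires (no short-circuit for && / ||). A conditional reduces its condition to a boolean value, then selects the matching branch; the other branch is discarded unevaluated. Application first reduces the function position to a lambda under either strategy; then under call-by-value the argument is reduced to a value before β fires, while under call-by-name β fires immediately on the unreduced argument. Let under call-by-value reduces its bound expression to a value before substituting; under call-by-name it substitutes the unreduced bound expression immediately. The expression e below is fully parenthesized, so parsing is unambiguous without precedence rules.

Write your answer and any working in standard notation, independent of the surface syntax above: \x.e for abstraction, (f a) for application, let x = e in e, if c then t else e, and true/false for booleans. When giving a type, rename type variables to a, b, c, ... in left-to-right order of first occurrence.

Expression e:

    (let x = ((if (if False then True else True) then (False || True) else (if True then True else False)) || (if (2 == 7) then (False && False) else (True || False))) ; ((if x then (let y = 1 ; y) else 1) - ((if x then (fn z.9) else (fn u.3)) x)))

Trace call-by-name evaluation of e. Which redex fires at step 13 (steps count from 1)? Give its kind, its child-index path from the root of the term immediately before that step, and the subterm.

Answer: delta at 1.0.0.0 : (false || true)

Working:
step 0: (let x = ((if (if false then true else true) then (false || true) else (if true then true else false)) || (if (2 == 7) then (false && false) else (true || false))) in ((if x then (let y = 1 in y) else 1) - ((if x then (\z.9) else (\u.3)) x)))
step 1: [let@root] ((if ((if (if false then true else true) then (false || true) else (if true then true else false)) || (if (2 == 7) then (false && false) else (true || false))) then (let y = 1 in y) else 1) - ((if ((if (if false then true else true) then (false || true) else (if true then true else false)) || (if (2 == 7) then (false && false) else (true || false))) then (\z.9) else (\u.3)) ((if (if false then true else true) then (false || true) else (if true then true else false)) || (if (2 == 7) then (false && false) else (true || false)))))
step 2: [if@0.0.0.0] ((if ((if true then (false || true) else (if true then true else false)) || (if (2 == 7) then (false && false) else (true || false))) then (let y = 1 in y) else 1) - ((if ((if (if false then true else true) then (false || true) else (if true then true else false)) || (if (2 == 7) then (false && false) else (true || false))) then (\z.9) else (\u.3)) ((if (if false then true else true) then (false || true) else (if true then true else false)) || (if (2 == 7) then (false && false) else (true || false)))))
step 3: [if@0.0.0] ((if ((false || true) || (if (2 == 7) then (false && false) else (true || false))) then (let y = 1 in y) else 1) - ((if ((if (if false then true else true) then (false || true) else (if true then true else false)) || (if (2 == 7) then (false && false) else (true || false))) then (\z.9) else (\u.3)) ((if (if false then true else true) then (false || true) else (if true then true else false)) || (if (2 == 7) then (false && false) else (true || false)))))
step 4: [delta@0.0.0] ((if (true || (if (2 == 7) then (false && false) else (true || false))) then (let y = 1 in y) else 1) - ((if ((if (if false then true else true) then (false || true) else (if true then true else false)) || (if (2 == 7) then (false && false) else (true || false))) then (\z.9) else (\u.3)) ((if (if false then true else true) then (false || true) else (if true then true else false)) || (if (2 == 7) then (false && false) else (true || false)))))
step 5: [delta@0.0.1.0] ((if (true || (if false then (false && false) else (true || false))) then (let y = 1 in y) else 1) - ((if ((if (if false then true else true) then (false || true) else (if true then true else false)) || (if (2 == 7) then (false && false) else (true || false))) then (\z.9) else (\u.3)) ((if (if false then true else true) then (false || true) else (if true then true else false)) || (if (2 == 7) then (false && false) else (true || false)))))
step 6: [if@0.0.1] ((if (true || (true || false)) then (let y = 1 in y) else 1) - ((if ((if (if false then true else true) then (false || true) else (if true then true else false)) || (if (2 == 7) then (false && false) else (true || false))) then (\z.9) else (\u.3)) ((if (if false then true else true) then (false || true) else (if true then true else false)) || (if (2 == 7) then (false && false) else (true || false)))))
step 7: [delta@0.0.1] ((if (true || true) then (let y = 1 in y) else 1) - ((if ((if (if false then true else true) then (false || true) else (if true then true else false)) || (if (2 == 7) then (false && false) else (true || false))) then (\z.9) else (\u.3)) ((if (if false then true else true) then (false || true) else (if true then true else false)) || (if (2 == 7) then (false && false) else (true || false)))))
step 8: [delta@0.0] ((if true then (let y = 1 in y) else 1) - ((if ((if (if false then true else true) then (false || true) else (if true then true else false)) || (if (2 == 7) then (false && false) else (true || false))) then (\z.9) else (\u.3)) ((if (if false then true else true) then (false || true) else (if true then true else false)) || (if (2 == 7) then (false && false) else (true || false)))))
step 9: [if@0] ((let y = 1 in y) - ((if ((if (if false then true else true) then (false || true) else (if true then true else false)) || (if (2 == 7) then (false && false) else (true || false))) then (\z.9) else (\u.3)) ((if (if false then true else true) then (false || true) else (if true then true else false)) || (if (2 == 7) then (false && false) else (true || false)))))
step 10: [let@0] (1 - ((if ((if (if false then true else true) then (false || true) else (if true then true else false)) || (if (2 == 7) then (false && false) else (true || false))) then (\z.9) else (\u.3)) ((if (if false then true else true) then (false || true) else (if true then true else false)) || (if (2 == 7) then (false && false) else (true || false)))))
step 11: [if@1.0.0.0.0] (1 - ((if ((if true then (false || true) else (if true then true else false)) || (if (2 == 7) then (false && false) else (true || false))) then (\z.9) else (\u.3)) ((if (if false then true else true) then (false || true) else (if true then true else false)) || (if (2 == 7) then (false && false) else (true || false)))))
step 12: [if@1.0.0.0] (1 - ((if ((false || true) || (if (2 == 7) then (false && false) else (true || false))) then (\z.9) else (\u.3)) ((if (if false then true else true) then (false || true) else (if true then true else false)) || (if (2 == 7) then (false && false) else (true || false)))))
step 13: [delta@1.0.0.0] (1 - ((if (true || (if (2 == 7) then (false && false) else (true || false))) then (\z.9) else (\u.3)) ((if (if false then true else true) then (false || true) else (if true then true else false)) || (if (2 == 7) then (false && false) else (true || false)))))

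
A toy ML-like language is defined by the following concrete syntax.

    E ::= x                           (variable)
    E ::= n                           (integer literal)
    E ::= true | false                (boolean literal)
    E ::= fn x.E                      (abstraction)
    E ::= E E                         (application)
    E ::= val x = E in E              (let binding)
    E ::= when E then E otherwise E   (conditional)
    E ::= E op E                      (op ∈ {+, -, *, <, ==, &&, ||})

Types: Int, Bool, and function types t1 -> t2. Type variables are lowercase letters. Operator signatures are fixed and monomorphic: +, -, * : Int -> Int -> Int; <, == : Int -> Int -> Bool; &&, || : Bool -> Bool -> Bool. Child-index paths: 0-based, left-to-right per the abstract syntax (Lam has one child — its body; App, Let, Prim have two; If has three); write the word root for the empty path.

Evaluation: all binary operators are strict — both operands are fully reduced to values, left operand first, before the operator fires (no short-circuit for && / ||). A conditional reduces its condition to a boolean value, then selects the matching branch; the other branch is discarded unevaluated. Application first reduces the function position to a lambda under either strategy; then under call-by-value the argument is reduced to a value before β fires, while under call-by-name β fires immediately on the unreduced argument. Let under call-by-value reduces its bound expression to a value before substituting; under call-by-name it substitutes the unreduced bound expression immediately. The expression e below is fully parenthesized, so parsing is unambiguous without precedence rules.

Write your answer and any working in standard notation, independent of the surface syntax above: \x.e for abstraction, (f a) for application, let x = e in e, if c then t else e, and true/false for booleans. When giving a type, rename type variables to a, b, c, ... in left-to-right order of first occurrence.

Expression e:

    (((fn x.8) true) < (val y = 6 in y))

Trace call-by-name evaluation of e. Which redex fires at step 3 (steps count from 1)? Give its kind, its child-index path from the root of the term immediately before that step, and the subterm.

Trace:
step 0: (((\x.8) true) < (let y = 6 in y))
step 1: [beta@0] (8 < (let y = 6 in y))
step 2: [let@1] (8 < 6)
step 3: [delta@root] false

Answer: delta at root : (8 < 6)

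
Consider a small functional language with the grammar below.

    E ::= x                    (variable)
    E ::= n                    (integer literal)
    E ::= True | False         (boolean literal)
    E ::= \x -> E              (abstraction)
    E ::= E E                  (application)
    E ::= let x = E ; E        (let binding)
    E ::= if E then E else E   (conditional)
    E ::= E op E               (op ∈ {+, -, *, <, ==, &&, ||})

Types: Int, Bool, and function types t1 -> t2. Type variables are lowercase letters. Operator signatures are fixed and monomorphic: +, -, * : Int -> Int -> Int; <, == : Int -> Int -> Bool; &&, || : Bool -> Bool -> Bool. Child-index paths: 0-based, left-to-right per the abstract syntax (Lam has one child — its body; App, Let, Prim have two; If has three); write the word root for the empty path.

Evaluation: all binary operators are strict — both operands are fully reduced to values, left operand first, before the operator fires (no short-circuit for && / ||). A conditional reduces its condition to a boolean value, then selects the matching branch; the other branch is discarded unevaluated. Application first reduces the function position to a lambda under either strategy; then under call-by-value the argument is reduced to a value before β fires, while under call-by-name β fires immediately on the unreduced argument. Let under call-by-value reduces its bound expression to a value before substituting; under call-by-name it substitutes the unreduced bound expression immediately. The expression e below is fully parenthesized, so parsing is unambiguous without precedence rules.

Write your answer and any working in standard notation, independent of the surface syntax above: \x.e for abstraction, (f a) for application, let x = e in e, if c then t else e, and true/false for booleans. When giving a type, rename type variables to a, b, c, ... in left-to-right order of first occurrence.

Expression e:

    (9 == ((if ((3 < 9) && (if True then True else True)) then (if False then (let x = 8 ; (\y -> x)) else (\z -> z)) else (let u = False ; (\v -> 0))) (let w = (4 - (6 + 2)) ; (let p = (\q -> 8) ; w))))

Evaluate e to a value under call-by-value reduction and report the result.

Trace:
step 0: (9 == ((if ((3 < 9) && (if true then true else true)) then (if false then (let x = 8 in (\y.x)) else (\z.z)) else (let u = false in (\v.0))) (let w = (4 - (6 + 2)) in (let p = (\q.8) in w))))
step 1: [delta@1.0.0.0] (9 == ((if (true && (if true then true else true)) then (if false then (let x = 8 in (\y.x)) else (\z.z)) else (let u = false in (\v.0))) (let w = (4 - (6 + 2)) in (let p = (\q.8) in w))))
step 2: [if@1.0.0.1] (9 == ((if (true && true) then (if false then (let x = 8 in (\y.x)) else (\z.z)) else (let u = false in (\v.0))) (let w = (4 - (6 + 2)) in (let p = (\q.8) in w))))
step 3: [delta@1.0.0] (9 == ((if true then (if false then (let x = 8 in (\y.x)) else (\z.z)) else (let u = false in (\v.0))) (let w = (4 - (6 + 2)) in (let p = (\q.8) in w))))
step 4: [if@1.0] (9 == ((if false then (let x = 8 in (\y.x)) else (\z.z)) (let w = (4 - (6 + 2)) in (let p = (\q.8) in w))))
step 5: [if@1.0] (9 == ((\z.z) (let w = (4 - (6 + 2)) in (let p = (\q.8) in w))))
step 6: [delta@1.1.0.1] (9 == ((\z.z) (let w = (4 - 8) in (let p = (\q.8) in w))))
step 7: [delta@1.1.0] (9 == ((\z.z) (let w = -4 in (let p = (\q.8) in w))))
step 8: [let@1.1] (9 == ((\z.z) (let p = (\q.8) in -4)))
step 9: [let@1.1] (9 == ((\z.z) -4))
step 10: [beta@1] (9 == -4)
step 11: [delta@root] false

Answer: false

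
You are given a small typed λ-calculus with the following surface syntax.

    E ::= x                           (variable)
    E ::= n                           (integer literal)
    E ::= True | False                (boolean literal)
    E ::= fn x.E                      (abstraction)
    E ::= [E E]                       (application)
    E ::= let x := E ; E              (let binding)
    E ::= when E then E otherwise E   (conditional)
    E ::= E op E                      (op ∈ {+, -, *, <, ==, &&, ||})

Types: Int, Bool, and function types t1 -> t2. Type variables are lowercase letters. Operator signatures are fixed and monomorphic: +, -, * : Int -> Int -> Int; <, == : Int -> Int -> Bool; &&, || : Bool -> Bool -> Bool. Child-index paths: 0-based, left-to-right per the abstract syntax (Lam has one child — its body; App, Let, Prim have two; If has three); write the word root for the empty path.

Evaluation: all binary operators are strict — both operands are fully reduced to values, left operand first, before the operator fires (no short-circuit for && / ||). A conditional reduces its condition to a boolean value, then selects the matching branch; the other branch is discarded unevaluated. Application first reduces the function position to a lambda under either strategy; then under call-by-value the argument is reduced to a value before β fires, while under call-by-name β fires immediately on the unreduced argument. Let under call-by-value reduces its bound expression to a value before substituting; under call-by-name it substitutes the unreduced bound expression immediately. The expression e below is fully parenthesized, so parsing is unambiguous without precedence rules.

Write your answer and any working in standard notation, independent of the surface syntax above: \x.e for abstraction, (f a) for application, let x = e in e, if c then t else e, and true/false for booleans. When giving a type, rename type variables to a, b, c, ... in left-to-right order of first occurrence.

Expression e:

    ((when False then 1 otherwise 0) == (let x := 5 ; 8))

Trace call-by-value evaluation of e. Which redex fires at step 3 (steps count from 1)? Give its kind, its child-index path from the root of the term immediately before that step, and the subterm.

Answer: delta at root : (0 == 8)

Derivation:
step 0: ((if false then 1 else 0) == (let x = 5 in 8))
step 1: [if@0] (0 == (let x = 5 in 8))
step 2: [let@1] (0 == 8)
step 3: [delta@root] false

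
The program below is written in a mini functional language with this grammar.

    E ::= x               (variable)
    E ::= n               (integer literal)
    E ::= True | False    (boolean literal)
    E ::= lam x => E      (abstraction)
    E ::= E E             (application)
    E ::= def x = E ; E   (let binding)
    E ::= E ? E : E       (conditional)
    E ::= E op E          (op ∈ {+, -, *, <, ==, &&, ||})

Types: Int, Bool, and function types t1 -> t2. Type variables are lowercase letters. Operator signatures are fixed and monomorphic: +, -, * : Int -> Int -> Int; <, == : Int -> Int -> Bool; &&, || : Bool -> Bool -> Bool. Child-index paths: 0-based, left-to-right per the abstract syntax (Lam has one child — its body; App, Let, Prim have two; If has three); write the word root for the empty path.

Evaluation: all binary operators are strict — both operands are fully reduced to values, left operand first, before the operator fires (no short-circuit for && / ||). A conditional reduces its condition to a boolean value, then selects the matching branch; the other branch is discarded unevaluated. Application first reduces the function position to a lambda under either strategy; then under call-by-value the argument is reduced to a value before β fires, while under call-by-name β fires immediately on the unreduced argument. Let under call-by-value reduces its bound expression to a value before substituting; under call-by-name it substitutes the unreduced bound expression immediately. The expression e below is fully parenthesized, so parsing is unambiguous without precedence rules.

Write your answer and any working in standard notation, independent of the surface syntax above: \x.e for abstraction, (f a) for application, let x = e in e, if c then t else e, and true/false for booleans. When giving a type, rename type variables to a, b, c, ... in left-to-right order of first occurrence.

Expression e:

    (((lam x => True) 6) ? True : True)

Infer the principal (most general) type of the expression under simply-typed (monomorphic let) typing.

Answer: Bool

Working:
\x._ : a -> Bool
  unify a -> Bool ~ Int -> b
  unify a ~ Int
  unify Bool ~ b
_ _ : Bool
  unify Bool ~ Bool
  unify Bool ~ Bool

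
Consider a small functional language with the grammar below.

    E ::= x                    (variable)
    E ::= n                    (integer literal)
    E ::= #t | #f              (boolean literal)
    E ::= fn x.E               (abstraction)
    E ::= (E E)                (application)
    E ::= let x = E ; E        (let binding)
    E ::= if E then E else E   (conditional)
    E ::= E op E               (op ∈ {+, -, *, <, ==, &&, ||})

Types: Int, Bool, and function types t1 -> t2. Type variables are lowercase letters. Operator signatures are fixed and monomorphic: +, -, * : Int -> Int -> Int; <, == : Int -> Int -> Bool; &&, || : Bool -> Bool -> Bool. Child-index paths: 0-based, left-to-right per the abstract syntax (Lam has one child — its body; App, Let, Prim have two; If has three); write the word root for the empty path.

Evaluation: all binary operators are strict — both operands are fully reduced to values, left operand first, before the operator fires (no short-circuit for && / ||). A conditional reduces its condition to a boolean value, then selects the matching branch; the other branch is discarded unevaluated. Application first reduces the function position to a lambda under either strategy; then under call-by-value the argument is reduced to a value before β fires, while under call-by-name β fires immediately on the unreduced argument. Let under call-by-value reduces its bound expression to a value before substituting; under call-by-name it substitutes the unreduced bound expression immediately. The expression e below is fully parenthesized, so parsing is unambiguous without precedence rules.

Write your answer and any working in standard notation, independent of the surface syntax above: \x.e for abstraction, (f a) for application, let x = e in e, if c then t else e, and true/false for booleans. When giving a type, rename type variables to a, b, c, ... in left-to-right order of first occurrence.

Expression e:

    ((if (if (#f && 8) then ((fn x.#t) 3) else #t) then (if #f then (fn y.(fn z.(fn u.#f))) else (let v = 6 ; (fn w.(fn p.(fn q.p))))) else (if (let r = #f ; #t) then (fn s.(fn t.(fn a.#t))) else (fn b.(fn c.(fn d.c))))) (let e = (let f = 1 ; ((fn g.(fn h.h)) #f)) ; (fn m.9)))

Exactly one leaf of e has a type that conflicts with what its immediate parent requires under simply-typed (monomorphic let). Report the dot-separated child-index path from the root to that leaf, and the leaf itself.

Answer: 0.0.0.1 : 8

Working:
  unify Bool ~ Bool
  unify Int ~ Bool
  FAIL: mismatch Int ~ Bool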